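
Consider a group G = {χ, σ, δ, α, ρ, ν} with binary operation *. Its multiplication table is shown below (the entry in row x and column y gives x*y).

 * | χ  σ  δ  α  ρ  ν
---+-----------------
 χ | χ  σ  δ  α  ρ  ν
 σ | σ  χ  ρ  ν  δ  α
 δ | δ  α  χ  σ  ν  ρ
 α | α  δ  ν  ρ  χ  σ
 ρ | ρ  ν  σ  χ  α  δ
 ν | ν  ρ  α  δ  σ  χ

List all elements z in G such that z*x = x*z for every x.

{χ}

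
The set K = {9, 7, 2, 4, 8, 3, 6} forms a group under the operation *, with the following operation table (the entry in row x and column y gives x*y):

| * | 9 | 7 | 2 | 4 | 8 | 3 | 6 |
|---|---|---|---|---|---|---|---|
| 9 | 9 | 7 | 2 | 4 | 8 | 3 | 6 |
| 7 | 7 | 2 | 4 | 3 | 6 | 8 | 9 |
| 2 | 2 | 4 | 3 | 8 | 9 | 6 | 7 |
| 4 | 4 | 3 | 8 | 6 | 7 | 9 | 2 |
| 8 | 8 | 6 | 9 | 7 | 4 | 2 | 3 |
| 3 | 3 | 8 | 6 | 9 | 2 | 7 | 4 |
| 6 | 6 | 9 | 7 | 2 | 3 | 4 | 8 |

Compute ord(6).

7

The identity element is 9 (its row matches the header).
6^1 = 6
6^2 = 6*6 = 8
6^3 = 8*6 = 3
6^4 = 3*6 = 4
6^5 = 4*6 = 2
6^6 = 2*6 = 7
6^7 = 7*6 = 9
The first power of 6 equal to the identity is 6^7, so ord(6) = 7.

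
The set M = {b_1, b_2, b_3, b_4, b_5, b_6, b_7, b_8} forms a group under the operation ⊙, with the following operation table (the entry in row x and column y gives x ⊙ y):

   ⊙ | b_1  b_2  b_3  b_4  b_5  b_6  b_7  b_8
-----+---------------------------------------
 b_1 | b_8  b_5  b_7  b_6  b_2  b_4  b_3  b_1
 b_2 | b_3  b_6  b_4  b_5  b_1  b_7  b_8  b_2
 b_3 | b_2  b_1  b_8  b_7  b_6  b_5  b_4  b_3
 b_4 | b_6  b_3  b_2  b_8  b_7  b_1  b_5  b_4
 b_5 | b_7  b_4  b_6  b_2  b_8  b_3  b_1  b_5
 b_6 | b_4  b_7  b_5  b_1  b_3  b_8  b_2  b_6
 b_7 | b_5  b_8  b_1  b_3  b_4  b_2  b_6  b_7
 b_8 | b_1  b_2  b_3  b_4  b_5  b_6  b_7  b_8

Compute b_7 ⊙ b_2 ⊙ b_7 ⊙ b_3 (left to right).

b_1

b_7 ⊙ b_2 = b_8
b_8 ⊙ b_7 = b_7
b_7 ⊙ b_3 = b_1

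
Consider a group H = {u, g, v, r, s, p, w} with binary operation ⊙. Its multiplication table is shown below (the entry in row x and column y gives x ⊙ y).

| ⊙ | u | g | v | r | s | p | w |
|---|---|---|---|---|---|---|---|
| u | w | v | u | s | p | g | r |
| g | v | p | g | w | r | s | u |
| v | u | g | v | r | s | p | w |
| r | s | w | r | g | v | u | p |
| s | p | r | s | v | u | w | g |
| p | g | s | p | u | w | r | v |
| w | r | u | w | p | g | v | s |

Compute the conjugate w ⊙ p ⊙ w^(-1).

The identity is v. In row w, the entry v sits in column p, so w^(-1) = p.
w ⊙ p = v
v ⊙ p = p
(Structurally, H here is isomorphic to the cyclic group Z_7.)

p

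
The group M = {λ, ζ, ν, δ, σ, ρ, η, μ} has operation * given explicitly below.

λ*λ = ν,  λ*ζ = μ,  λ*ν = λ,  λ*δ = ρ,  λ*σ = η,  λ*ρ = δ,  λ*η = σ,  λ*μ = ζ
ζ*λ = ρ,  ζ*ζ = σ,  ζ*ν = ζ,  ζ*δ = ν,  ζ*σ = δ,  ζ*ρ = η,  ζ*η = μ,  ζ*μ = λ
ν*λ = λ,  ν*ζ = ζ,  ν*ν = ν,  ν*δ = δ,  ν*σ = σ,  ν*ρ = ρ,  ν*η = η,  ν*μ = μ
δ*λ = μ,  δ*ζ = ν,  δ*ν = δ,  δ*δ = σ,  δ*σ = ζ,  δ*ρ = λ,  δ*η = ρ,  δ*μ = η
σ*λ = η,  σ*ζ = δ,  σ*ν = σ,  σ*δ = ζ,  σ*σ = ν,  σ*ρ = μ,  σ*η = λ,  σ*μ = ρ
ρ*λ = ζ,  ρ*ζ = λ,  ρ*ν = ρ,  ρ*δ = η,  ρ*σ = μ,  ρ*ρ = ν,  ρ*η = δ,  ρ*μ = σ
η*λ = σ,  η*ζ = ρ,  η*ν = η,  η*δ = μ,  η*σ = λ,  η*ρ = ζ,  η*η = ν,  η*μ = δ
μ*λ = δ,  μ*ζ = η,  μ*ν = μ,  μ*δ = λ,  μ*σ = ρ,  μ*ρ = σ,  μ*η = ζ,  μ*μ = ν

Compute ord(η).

The identity element is ν (its row matches the header).
η^1 = η
η^2 = η * η = ν
The first power of η equal to the identity is η^2, so ord(η) = 2.

2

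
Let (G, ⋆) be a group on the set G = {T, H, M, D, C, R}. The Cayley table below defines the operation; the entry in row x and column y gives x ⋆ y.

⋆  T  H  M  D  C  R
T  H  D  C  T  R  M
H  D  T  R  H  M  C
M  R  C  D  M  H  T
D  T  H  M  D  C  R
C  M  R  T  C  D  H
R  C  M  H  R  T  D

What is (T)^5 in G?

T^1 = T
T^2 = T ⋆ T = H
T^3 = H ⋆ T = D
T^4 = D ⋆ T = T
T^5 = T ⋆ T = H

H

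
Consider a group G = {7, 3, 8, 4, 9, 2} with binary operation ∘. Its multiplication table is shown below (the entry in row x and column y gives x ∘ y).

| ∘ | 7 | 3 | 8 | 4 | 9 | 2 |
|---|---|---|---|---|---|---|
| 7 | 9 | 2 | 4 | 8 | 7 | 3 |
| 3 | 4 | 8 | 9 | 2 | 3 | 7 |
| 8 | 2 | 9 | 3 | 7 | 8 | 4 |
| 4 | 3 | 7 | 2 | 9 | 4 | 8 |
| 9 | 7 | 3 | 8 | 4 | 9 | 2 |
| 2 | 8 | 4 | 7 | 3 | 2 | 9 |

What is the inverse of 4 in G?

First locate the identity: row 9 matches the header, so 9 is the identity.
Scan row 4 for 9: 4 ∘ 4 = 9. Hence 4^(-1) = 4.
(Structurally, G here is isomorphic to the symmetric group S_3.)

4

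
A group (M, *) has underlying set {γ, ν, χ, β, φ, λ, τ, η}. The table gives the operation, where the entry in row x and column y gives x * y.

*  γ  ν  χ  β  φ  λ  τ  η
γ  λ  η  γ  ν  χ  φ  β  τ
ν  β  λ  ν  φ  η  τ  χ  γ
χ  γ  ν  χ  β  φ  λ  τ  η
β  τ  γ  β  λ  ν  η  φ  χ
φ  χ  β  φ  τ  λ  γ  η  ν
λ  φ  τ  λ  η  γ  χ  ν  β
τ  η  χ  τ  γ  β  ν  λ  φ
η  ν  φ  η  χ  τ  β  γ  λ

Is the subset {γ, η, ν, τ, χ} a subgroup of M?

η * η = λ, which is not in {γ, η, ν, τ, χ}.
The subset is not closed under *, so it is not a subgroup.
(Structurally, M here is isomorphic to the quaternion group Q_8.)

No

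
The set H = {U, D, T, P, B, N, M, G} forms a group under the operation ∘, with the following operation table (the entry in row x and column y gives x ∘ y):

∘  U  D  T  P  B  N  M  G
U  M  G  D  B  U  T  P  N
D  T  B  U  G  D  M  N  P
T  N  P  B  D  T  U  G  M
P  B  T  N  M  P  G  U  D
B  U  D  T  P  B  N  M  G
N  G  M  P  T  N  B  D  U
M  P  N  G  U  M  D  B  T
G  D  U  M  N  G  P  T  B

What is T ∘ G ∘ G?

T ∘ G = M
M ∘ G = T

T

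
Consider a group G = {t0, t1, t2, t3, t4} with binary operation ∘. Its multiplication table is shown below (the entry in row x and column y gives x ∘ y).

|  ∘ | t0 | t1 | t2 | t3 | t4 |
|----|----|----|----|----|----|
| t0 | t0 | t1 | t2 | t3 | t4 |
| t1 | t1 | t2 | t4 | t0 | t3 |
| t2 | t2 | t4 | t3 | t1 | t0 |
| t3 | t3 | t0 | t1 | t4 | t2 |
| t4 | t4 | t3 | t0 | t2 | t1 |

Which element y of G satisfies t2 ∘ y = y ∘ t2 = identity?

t4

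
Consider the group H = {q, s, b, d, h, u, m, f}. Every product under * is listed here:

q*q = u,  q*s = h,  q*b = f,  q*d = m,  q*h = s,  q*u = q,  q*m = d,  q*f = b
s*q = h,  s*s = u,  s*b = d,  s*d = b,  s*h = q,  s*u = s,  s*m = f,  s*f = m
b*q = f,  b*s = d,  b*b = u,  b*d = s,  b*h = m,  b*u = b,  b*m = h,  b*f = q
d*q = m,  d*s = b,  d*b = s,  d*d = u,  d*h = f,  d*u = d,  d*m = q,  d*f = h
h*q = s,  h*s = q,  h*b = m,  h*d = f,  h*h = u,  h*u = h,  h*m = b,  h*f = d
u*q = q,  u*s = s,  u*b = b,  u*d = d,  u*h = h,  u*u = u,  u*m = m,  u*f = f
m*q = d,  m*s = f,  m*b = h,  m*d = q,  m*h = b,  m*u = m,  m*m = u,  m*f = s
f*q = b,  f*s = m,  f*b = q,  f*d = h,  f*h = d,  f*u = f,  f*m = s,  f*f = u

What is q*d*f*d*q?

f

q*d = m
m*f = s
s*d = b
b*q = f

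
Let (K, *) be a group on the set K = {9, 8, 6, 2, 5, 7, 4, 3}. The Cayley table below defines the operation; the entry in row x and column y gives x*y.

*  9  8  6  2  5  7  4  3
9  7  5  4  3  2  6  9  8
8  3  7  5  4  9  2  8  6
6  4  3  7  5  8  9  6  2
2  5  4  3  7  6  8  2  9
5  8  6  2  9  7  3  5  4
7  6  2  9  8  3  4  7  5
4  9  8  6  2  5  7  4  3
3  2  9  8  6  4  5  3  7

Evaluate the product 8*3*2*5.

7

8*3 = 6
6*2 = 5
5*5 = 7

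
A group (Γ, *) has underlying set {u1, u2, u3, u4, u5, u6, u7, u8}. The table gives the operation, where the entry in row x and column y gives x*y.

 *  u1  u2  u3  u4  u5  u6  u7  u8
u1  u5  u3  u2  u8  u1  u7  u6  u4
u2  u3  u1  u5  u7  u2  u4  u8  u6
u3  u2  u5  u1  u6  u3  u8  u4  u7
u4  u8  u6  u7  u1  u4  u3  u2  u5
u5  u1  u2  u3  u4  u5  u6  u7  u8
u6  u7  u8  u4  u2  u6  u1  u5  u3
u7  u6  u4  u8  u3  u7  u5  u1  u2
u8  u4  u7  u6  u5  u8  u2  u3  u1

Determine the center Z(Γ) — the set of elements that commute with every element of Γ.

An element z is central iff its row equals its column in the table.
For u7: u7*u2 = u4 ≠ u8 = u2*u7, so u7 ∉ Z.
Checking each element this way leaves Z(Γ) = {u1, u5}.

{u1, u5}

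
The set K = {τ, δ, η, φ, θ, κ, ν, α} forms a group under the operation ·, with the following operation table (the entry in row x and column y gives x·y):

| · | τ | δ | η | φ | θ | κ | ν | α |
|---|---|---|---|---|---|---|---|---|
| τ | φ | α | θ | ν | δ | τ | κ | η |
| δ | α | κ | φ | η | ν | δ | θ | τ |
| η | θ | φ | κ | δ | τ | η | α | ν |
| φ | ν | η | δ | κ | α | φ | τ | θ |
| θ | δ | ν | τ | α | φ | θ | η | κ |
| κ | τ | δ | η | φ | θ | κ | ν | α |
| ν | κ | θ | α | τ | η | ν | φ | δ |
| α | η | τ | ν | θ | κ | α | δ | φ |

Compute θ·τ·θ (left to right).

ν

θ·τ = δ
δ·θ = ν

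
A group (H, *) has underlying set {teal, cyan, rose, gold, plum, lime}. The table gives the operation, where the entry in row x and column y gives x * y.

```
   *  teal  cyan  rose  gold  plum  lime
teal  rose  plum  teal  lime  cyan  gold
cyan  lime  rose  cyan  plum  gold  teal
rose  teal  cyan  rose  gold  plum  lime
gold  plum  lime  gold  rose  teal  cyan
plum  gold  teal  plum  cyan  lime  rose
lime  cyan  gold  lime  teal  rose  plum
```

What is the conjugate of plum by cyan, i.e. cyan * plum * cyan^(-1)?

The identity is rose. In row cyan, the entry rose sits in column cyan, so cyan^(-1) = cyan.
cyan * plum = gold
gold * cyan = lime

lime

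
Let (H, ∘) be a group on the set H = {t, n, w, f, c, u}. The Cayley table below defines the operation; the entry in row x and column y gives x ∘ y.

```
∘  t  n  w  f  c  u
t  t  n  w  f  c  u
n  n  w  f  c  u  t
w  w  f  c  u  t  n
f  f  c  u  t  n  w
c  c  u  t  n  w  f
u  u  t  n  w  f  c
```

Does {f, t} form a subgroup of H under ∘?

Yes

{f, t} contains the identity t.
Checking products: every product of two elements of {f, t} (read from the table) lies in {f, t}, so the set is closed.
In a finite group, a nonempty closed subset is a subgroup. So {f, t} ≤ H.
(Structurally, H here is isomorphic to the cyclic group Z_6.)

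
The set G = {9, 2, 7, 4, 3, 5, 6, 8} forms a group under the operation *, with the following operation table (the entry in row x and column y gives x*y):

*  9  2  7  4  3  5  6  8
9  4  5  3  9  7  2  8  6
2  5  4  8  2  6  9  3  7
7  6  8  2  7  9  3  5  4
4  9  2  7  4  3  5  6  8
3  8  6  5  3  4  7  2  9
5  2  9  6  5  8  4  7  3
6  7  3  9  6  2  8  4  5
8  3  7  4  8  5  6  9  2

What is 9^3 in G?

9^1 = 9
9^2 = 9*9 = 4
9^3 = 4*9 = 9

9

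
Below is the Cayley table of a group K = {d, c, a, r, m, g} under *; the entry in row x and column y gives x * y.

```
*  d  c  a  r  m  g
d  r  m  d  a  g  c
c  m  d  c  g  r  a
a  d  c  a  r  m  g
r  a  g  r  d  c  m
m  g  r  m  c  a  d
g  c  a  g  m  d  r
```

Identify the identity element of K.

a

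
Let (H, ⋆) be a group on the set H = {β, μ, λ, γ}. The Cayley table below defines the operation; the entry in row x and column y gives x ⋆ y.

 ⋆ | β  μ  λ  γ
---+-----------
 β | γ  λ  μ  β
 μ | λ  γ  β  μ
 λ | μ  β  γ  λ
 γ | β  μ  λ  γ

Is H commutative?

Check whether the table is symmetric across its main diagonal.
Every entry (row x, col y) equals the entry (row y, col x), so H is abelian.
(In fact H ≅ the Klein four-group V_4.)

Yes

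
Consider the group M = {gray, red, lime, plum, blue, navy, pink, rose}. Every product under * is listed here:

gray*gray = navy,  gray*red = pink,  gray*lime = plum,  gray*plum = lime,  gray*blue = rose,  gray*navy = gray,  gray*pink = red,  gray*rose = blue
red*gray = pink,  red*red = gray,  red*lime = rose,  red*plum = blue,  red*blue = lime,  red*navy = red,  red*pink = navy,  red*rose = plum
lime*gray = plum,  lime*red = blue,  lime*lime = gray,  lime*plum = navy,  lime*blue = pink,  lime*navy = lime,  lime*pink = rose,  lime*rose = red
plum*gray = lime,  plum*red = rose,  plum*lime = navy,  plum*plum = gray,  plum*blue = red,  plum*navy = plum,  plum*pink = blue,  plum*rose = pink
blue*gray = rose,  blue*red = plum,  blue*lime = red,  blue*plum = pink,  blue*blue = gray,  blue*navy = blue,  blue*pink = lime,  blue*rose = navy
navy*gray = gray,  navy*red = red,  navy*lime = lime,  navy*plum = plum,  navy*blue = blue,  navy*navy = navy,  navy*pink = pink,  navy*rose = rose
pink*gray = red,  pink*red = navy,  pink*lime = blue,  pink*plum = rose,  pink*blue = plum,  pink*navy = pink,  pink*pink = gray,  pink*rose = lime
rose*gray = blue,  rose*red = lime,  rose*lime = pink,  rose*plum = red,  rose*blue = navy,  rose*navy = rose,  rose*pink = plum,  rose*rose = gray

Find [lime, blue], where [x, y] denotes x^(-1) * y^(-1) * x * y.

gray

Identity is navy; from the table lime^(-1) = plum and blue^(-1) = rose.
plum * rose = pink
pink * lime = blue
blue * blue = gray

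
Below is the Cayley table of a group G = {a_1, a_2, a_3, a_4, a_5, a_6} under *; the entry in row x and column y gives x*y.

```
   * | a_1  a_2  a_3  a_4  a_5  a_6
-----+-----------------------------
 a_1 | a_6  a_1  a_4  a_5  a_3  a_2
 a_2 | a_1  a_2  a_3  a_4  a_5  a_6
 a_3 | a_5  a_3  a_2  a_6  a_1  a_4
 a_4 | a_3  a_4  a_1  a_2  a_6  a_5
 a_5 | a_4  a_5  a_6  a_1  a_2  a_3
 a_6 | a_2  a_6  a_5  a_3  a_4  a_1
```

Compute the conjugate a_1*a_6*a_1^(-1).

a_6

The identity is a_2. In row a_1, the entry a_2 sits in column a_6, so a_1^(-1) = a_6.
a_1*a_6 = a_2
a_2*a_6 = a_6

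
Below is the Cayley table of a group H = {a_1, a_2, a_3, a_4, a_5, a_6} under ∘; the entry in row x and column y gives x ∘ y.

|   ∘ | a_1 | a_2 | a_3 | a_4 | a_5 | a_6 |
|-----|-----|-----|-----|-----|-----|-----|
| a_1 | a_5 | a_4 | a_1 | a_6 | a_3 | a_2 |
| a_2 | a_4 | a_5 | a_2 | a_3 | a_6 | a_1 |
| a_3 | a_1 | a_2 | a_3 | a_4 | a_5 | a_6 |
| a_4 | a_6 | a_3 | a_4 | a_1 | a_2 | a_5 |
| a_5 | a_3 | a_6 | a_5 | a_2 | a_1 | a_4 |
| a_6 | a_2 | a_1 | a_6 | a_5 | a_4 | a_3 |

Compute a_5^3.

a_3

a_5^1 = a_5
a_5^2 = a_5 ∘ a_5 = a_1
a_5^3 = a_1 ∘ a_5 = a_3
(Structurally, H here is isomorphic to the cyclic group Z_6.)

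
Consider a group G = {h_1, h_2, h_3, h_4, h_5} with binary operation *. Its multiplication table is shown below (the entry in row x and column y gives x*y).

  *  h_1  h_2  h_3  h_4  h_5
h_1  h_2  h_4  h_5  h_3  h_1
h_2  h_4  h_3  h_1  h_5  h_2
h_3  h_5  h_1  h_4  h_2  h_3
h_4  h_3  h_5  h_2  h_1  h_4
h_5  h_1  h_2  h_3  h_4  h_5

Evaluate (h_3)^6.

h_3

h_3^1 = h_3
h_3^2 = h_3*h_3 = h_4
h_3^3 = h_4*h_3 = h_2
h_3^4 = h_2*h_3 = h_1
h_3^5 = h_1*h_3 = h_5
h_3^6 = h_5*h_3 = h_3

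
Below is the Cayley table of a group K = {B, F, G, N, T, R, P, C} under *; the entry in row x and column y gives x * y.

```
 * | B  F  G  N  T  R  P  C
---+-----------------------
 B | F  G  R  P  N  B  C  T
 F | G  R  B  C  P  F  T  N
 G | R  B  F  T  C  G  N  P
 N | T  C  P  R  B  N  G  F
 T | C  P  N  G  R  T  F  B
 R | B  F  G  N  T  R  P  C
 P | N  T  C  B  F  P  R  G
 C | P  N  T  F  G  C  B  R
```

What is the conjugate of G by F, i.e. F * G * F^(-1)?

G

The identity is R. In row F, the entry R sits in column F, so F^(-1) = F.
F * G = B
B * F = G
(Structurally, K here is isomorphic to the dihedral group D_4.)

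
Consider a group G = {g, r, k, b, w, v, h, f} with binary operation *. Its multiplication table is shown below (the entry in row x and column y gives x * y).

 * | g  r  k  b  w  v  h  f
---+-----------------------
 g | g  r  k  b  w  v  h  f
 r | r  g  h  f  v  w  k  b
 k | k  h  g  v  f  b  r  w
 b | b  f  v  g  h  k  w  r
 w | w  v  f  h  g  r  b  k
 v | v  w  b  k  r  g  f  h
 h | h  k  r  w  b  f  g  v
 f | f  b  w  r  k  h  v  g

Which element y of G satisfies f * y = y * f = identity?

First locate the identity: row g matches the header, so g is the identity.
Scan row f for g: f * f = g. Hence f^(-1) = f.

f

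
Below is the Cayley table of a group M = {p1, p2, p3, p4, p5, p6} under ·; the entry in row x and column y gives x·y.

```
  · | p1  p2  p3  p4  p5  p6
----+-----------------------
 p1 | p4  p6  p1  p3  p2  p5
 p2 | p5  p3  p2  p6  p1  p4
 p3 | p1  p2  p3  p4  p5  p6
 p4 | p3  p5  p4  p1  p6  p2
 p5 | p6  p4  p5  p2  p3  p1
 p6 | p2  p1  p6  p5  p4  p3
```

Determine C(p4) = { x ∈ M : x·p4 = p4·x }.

{p1, p3, p4}

Compare row p4 with column p4 entry by entry.
p1·p4 = p3 = p4·p1, so p1 commutes with p4.
p5·p4 = p2 but p4·p5 = p6, so p5 does not.
Collecting the elements that commute with p4: C(p4) = {p1, p3, p4}.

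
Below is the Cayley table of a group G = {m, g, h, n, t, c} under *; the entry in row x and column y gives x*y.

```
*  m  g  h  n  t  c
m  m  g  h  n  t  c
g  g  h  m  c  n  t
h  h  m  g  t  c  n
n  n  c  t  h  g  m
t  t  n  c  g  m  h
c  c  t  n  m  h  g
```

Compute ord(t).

The identity element is m (its row matches the header).
t^1 = t
t^2 = t*t = m
The first power of t equal to the identity is t^2, so ord(t) = 2.
(Structurally, G here is isomorphic to the cyclic group Z_6.)

2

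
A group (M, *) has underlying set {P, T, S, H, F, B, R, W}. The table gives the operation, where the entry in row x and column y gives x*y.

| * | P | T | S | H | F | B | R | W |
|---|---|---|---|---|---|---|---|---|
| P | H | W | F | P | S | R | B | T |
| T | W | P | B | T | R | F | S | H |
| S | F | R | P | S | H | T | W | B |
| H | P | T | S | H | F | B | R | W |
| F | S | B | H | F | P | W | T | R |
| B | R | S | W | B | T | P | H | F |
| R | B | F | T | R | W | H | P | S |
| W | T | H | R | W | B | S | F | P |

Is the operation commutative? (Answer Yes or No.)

No

B*S = W but S*B = T.
Since B and S do not commute, M is not abelian.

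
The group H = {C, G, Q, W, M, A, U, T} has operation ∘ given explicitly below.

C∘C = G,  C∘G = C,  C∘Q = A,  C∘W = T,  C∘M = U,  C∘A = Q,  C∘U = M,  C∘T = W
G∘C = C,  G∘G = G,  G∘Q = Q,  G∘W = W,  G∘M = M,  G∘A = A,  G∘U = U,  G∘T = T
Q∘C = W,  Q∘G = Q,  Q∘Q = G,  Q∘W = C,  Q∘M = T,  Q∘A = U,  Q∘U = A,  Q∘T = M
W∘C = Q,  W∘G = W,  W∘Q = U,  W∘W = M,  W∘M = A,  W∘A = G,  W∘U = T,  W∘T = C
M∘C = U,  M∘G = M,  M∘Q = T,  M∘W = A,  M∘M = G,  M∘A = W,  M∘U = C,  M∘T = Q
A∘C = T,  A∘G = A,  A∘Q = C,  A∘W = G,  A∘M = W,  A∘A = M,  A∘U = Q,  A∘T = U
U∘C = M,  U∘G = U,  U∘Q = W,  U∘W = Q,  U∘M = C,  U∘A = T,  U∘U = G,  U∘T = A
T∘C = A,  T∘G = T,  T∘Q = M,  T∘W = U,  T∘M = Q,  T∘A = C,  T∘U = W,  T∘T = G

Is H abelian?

W ∘ C = Q but C ∘ W = T.
Since W and C do not commute, H is not abelian.

No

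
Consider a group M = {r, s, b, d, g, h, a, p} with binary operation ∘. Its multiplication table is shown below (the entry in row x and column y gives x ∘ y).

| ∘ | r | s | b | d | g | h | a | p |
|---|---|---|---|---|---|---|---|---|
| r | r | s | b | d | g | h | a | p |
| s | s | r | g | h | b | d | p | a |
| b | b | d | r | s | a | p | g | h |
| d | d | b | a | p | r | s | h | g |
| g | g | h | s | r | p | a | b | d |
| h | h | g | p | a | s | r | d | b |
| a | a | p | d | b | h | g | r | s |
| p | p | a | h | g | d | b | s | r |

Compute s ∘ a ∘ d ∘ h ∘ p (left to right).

s

s ∘ a = p
p ∘ d = g
g ∘ h = a
a ∘ p = s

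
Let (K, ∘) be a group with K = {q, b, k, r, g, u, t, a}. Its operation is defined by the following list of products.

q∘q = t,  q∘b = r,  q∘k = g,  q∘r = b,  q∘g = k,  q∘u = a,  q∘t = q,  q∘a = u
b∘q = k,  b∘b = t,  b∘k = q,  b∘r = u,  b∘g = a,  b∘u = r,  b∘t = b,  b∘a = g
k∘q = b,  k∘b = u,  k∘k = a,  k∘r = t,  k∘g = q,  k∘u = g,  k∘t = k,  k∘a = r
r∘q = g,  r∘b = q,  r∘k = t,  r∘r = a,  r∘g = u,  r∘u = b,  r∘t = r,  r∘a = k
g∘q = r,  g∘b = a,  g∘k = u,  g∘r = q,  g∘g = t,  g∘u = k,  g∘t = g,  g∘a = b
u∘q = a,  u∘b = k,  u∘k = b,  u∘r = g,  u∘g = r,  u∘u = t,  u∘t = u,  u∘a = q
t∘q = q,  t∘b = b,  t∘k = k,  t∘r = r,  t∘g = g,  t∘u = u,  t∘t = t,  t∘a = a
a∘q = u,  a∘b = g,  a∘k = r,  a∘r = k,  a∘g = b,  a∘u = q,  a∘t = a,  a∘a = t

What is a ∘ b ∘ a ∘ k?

q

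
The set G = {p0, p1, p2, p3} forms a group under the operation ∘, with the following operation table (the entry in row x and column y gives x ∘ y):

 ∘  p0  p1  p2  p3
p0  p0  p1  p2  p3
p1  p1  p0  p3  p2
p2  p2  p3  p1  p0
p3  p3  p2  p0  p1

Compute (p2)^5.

p2

p2^1 = p2
p2^2 = p2 ∘ p2 = p1
p2^3 = p1 ∘ p2 = p3
p2^4 = p3 ∘ p2 = p0
p2^5 = p0 ∘ p2 = p2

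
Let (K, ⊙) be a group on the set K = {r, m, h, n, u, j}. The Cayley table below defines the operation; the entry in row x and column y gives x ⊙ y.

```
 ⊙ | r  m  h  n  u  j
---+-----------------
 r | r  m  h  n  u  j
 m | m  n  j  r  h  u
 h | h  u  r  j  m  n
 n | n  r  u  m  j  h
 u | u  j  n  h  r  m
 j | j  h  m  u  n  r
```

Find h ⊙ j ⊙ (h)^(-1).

u

The identity is r. In row h, the entry r sits in column h, so h^(-1) = h.
h ⊙ j = n
n ⊙ h = u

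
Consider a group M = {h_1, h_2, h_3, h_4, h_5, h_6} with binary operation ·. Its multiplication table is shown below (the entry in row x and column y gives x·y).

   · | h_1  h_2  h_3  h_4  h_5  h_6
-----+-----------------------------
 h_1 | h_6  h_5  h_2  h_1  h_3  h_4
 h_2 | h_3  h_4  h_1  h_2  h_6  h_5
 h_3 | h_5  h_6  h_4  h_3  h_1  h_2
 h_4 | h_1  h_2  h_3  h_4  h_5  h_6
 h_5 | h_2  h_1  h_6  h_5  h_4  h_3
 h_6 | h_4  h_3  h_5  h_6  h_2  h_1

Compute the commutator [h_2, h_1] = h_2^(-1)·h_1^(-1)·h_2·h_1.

Identity is h_4; from the table h_2^(-1) = h_2 and h_1^(-1) = h_6.
h_2·h_6 = h_5
h_5·h_2 = h_1
h_1·h_1 = h_6
(Structurally, M here is isomorphic to the symmetric group S_3.)

h_6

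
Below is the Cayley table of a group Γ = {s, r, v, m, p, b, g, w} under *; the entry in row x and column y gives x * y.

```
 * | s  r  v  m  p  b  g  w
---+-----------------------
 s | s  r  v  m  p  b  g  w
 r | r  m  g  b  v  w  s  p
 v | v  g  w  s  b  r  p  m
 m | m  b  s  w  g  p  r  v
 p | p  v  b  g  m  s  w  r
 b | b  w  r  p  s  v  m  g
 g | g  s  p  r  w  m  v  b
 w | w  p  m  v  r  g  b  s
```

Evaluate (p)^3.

p^1 = p
p^2 = p * p = m
p^3 = m * p = g

g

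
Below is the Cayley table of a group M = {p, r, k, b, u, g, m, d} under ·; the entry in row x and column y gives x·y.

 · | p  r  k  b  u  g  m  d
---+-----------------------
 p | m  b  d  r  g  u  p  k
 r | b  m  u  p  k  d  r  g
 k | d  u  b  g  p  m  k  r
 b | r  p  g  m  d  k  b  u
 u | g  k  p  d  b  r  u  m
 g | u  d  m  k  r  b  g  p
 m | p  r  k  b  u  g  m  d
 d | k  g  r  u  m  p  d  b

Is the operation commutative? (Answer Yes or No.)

Check whether the table is symmetric across its main diagonal.
Every entry (row x, col y) equals the entry (row y, col x), so M is abelian.

Yes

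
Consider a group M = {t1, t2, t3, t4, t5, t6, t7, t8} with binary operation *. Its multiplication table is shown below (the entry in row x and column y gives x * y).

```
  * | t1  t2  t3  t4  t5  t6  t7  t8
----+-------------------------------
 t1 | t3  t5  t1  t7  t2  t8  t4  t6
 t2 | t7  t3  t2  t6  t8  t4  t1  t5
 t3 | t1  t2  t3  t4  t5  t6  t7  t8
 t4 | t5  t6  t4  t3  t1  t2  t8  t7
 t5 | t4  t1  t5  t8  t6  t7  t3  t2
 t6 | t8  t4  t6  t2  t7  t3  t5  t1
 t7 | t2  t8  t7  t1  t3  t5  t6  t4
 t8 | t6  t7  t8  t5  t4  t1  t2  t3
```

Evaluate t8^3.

t8^1 = t8
t8^2 = t8 * t8 = t3
t8^3 = t3 * t8 = t8

t8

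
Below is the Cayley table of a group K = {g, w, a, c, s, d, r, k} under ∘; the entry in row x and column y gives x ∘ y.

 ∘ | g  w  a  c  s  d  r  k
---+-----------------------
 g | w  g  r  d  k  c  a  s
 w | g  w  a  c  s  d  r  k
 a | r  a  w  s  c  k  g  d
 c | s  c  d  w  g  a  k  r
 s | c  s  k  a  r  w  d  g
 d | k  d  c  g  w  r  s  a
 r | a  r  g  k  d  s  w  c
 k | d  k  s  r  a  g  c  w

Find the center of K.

An element z is central iff its row equals its column in the table.
For s: s ∘ a = k ≠ c = a ∘ s, so s ∉ Z.
Checking each element this way leaves Z(K) = {r, w}.

{r, w}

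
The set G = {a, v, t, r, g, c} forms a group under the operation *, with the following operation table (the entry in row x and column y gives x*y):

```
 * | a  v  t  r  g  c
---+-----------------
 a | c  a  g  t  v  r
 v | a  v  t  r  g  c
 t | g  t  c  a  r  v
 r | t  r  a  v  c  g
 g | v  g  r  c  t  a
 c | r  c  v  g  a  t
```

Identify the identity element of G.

v

The identity e satisfies e*x = x for all x, so its row in the table reproduces the column headers.
Row v reads: a, v, t, r, g, c — exactly the header order. So v is the identity.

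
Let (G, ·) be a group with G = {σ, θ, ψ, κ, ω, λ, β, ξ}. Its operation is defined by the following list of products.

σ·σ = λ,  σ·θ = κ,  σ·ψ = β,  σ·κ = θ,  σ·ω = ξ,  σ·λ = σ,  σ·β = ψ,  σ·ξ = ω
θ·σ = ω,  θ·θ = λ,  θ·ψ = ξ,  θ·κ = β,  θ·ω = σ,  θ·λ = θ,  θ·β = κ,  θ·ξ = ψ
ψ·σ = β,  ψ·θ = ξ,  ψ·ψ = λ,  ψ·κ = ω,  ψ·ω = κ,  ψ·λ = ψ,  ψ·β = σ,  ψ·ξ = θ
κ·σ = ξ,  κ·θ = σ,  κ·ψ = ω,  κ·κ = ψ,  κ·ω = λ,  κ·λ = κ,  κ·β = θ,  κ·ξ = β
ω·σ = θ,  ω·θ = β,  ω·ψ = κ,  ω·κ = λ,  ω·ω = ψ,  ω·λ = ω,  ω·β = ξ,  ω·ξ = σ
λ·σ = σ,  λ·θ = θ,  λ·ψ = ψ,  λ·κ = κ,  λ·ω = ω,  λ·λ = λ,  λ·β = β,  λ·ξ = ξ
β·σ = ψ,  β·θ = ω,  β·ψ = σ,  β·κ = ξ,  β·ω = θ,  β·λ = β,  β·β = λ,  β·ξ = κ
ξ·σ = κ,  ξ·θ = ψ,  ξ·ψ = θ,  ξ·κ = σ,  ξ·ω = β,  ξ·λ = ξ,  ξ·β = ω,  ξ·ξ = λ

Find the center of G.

{λ, ψ}

An element z is central iff its row equals its column in the table.
For σ: σ·κ = θ ≠ ξ = κ·σ, so σ ∉ Z.
Checking each element this way leaves Z(G) = {λ, ψ}.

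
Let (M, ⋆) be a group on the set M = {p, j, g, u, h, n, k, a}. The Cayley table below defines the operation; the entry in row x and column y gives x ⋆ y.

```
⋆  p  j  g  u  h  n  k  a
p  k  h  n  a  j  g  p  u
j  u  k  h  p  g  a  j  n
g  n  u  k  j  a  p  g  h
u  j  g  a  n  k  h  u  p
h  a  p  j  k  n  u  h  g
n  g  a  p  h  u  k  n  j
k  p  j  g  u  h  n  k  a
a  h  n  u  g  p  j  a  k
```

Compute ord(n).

The identity element is k (its row matches the header).
n^1 = n
n^2 = n ⋆ n = k
The first power of n equal to the identity is n^2, so ord(n) = 2.
(Structurally, M here is isomorphic to the dihedral group D_4.)

2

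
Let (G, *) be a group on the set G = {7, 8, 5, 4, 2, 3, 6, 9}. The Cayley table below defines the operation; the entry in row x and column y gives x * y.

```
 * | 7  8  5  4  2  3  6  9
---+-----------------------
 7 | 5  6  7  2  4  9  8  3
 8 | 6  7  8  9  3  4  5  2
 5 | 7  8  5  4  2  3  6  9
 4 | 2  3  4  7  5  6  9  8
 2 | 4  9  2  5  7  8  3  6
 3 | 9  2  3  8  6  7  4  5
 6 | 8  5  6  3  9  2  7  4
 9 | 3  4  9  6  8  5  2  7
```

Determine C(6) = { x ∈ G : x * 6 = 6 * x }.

Compare row 6 with column 6 entry by entry.
7 * 6 = 8 = 6 * 7, so 7 commutes with 6.
4 * 6 = 9 but 6 * 4 = 3, so 4 does not.
Collecting the elements that commute with 6: C(6) = {5, 6, 7, 8}.

{5, 6, 7, 8}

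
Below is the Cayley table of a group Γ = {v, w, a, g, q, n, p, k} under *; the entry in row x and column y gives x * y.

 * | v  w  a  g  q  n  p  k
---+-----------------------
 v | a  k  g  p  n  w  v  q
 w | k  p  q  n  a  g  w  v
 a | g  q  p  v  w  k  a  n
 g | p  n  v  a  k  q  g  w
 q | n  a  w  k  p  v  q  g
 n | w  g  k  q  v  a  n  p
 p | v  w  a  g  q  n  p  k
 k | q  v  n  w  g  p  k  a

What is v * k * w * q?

w

v * k = q
q * w = a
a * q = w
(Structurally, Γ here is isomorphic to Z_2 x Z_4.)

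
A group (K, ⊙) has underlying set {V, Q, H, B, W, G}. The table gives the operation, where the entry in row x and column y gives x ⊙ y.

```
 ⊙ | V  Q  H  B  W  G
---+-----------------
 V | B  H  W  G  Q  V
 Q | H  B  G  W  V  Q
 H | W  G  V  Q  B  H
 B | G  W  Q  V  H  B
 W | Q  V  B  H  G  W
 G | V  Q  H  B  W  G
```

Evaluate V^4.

V

V^1 = V
V^2 = V ⊙ V = B
V^3 = B ⊙ V = G
V^4 = G ⊙ V = V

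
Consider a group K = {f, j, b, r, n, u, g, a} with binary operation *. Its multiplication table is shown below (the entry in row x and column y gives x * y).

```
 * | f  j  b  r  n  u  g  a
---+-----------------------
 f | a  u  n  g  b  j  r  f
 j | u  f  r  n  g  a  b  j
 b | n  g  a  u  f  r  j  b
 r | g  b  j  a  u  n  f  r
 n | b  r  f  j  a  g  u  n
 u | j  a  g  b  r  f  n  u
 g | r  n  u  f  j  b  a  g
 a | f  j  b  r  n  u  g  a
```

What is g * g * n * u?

g * g = a
a * n = n
n * u = g

g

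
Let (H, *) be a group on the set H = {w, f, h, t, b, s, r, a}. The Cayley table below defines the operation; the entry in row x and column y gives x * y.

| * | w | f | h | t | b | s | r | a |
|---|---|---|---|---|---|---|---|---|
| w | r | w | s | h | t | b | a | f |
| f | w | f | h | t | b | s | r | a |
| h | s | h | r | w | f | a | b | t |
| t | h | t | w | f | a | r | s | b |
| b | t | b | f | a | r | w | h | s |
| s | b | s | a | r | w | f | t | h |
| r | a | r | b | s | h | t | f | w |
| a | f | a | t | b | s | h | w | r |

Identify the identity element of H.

The identity e satisfies e * x = x for all x, so its row in the table reproduces the column headers.
Row f reads: w, f, h, t, b, s, r, a — exactly the header order. So f is the identity.

f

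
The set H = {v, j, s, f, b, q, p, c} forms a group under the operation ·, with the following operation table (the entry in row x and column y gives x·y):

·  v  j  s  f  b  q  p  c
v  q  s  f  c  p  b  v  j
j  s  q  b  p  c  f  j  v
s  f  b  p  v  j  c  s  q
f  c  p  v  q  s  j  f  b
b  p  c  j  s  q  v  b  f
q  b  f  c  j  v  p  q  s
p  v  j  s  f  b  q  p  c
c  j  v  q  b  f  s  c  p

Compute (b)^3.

b^1 = b
b^2 = b·b = q
b^3 = q·b = v

v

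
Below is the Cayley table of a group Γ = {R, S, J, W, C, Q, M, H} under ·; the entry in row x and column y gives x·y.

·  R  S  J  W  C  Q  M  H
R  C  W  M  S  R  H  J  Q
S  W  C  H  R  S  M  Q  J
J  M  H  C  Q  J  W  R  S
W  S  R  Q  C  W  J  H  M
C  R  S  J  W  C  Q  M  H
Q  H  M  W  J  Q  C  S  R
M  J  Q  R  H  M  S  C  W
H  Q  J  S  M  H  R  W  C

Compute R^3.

R

R^1 = R
R^2 = R·R = C
R^3 = C·R = R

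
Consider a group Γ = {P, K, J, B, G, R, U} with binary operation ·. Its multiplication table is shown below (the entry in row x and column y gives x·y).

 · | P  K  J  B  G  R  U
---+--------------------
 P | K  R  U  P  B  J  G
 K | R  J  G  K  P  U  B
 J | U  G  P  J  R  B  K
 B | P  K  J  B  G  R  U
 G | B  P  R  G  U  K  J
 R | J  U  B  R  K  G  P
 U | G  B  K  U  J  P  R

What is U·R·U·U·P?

U·R = P
P·U = G
G·U = J
J·P = U

U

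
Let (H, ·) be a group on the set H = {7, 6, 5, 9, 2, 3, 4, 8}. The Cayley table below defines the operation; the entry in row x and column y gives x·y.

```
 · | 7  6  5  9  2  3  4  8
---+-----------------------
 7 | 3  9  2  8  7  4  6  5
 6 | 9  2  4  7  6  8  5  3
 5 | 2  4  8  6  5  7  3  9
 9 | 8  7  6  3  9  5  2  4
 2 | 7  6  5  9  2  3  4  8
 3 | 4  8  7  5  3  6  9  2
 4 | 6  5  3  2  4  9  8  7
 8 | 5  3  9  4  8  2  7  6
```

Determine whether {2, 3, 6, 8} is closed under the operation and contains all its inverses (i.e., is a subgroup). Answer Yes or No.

{2, 3, 6, 8} contains the identity 2.
Checking products: every product of two elements of {2, 3, 6, 8} (read from the table) lies in {2, 3, 6, 8}, so the set is closed.
In a finite group, a nonempty closed subset is a subgroup. So {2, 3, 6, 8} ≤ H.

Yes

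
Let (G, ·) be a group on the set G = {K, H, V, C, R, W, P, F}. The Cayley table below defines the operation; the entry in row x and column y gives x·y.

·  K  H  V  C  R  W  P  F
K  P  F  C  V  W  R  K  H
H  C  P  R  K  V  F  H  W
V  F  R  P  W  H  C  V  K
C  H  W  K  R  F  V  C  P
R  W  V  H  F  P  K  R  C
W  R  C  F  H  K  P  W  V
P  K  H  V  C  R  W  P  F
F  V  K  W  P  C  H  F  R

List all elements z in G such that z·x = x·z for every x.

An element z is central iff its row equals its column in the table.
For K: K·C = V ≠ H = C·K, so K ∉ Z.
Checking each element this way leaves Z(G) = {P, R}.

{P, R}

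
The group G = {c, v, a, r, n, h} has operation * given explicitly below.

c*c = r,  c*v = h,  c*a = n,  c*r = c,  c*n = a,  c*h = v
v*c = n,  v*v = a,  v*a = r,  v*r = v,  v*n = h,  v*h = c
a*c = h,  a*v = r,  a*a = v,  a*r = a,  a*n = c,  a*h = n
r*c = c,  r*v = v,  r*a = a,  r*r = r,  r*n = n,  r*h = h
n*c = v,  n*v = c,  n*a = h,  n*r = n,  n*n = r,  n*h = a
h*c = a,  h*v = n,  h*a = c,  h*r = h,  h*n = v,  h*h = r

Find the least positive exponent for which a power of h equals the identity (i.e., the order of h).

The identity element is r (its row matches the header).
h^1 = h
h^2 = h * h = r
The first power of h equal to the identity is h^2, so ord(h) = 2.

2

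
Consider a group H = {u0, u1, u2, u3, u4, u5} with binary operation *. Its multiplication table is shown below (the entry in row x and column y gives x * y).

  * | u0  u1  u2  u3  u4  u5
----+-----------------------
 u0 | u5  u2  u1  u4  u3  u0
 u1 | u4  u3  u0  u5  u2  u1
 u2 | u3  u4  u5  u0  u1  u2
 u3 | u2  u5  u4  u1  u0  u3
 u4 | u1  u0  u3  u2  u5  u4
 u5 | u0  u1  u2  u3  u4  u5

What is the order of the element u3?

3

The identity element is u5 (its row matches the header).
u3^1 = u3
u3^2 = u3 * u3 = u1
u3^3 = u1 * u3 = u5
The first power of u3 equal to the identity is u3^3, so ord(u3) = 3.
(Structurally, H here is isomorphic to the symmetric group S_3.)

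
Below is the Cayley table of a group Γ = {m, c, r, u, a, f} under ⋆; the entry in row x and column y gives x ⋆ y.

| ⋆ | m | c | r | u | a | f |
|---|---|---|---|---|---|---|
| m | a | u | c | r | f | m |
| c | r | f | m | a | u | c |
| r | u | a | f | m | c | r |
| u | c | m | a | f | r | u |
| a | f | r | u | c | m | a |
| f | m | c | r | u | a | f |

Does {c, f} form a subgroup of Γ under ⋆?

{c, f} contains the identity f.
Checking products: every product of two elements of {c, f} (read from the table) lies in {c, f}, so the set is closed.
In a finite group, a nonempty closed subset is a subgroup. So {c, f} ≤ Γ.

Yes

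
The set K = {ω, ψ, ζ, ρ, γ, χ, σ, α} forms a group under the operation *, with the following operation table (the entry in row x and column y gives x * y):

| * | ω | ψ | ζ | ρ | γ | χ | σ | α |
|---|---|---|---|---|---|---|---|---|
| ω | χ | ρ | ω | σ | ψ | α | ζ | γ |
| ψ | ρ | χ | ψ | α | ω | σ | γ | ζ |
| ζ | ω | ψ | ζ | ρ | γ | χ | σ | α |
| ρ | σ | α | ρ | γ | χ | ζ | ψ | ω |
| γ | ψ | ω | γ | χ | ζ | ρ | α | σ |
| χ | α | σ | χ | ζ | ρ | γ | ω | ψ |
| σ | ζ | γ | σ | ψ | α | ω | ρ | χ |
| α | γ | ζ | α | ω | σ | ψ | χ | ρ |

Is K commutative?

Yes

Check whether the table is symmetric across its main diagonal.
Every entry (row x, col y) equals the entry (row y, col x), so K is abelian.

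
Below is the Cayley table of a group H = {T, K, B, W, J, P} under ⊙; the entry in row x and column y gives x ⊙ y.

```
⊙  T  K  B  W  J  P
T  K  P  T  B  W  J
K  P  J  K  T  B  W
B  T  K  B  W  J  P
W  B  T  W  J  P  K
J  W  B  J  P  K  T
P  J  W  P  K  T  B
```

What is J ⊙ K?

Read row J, column K: J ⊙ K = B.

B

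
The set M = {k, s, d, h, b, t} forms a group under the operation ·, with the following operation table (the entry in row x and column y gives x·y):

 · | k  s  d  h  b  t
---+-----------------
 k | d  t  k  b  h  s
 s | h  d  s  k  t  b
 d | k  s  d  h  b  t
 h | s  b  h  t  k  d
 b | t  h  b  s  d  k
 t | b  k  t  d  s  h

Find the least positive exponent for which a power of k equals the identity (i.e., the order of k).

The identity element is d (its row matches the header).
k^1 = k
k^2 = k·k = d
The first power of k equal to the identity is k^2, so ord(k) = 2.
(Structurally, M here is isomorphic to the symmetric group S_3.)

2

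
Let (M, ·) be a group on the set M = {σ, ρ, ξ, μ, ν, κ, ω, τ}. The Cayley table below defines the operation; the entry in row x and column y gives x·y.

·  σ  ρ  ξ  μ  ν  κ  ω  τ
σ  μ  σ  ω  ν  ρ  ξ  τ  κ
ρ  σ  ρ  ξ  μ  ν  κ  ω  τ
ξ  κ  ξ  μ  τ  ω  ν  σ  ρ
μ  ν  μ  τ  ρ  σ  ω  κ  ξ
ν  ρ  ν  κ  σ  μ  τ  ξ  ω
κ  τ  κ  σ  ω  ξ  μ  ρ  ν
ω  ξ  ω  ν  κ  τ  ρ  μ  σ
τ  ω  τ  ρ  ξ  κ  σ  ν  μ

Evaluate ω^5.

ω^1 = ω
ω^2 = ω·ω = μ
ω^3 = μ·ω = κ
ω^4 = κ·ω = ρ
ω^5 = ρ·ω = ω

ω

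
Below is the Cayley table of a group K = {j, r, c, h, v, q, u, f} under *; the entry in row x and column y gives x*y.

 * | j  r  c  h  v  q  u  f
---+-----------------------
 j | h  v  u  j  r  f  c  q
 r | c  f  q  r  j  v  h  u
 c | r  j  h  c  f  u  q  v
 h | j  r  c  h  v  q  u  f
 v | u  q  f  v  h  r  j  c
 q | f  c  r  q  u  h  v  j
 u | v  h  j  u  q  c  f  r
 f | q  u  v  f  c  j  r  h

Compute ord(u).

4

The identity element is h (its row matches the header).
u^1 = u
u^2 = u*u = f
u^3 = f*u = r
u^4 = r*u = h
The first power of u equal to the identity is u^4, so ord(u) = 4.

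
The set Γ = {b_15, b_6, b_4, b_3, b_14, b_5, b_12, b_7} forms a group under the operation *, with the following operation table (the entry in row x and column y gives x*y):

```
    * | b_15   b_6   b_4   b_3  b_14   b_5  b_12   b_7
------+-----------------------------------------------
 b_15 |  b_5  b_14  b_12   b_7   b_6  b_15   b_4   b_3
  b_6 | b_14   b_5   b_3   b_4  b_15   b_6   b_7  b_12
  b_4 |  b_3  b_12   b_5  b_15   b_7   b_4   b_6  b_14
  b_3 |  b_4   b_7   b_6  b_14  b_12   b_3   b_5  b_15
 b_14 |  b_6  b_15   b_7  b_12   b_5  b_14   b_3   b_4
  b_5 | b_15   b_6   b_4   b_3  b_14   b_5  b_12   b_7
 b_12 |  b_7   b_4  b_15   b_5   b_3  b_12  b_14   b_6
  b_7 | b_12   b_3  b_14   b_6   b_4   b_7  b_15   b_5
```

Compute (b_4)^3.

b_4^1 = b_4
b_4^2 = b_4*b_4 = b_5
b_4^3 = b_5*b_4 = b_4

b_4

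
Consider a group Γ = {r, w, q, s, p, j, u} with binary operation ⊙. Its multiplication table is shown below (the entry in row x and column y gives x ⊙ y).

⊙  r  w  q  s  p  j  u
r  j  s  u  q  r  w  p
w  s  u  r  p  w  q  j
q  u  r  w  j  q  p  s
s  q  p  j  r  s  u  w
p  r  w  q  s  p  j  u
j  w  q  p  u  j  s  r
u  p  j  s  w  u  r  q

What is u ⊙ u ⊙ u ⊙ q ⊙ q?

p

u ⊙ u = q
q ⊙ u = s
s ⊙ q = j
j ⊙ q = p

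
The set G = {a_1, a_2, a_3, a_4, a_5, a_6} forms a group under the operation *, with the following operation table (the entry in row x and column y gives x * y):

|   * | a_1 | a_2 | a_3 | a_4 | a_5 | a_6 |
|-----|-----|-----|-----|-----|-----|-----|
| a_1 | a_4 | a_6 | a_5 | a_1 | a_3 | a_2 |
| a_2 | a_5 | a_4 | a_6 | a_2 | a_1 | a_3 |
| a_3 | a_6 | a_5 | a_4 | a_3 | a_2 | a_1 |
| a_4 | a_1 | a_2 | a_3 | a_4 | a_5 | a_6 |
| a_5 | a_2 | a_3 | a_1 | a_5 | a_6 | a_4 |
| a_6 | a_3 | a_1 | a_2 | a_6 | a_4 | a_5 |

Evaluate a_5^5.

a_5^1 = a_5
a_5^2 = a_5 * a_5 = a_6
a_5^3 = a_6 * a_5 = a_4
a_5^4 = a_4 * a_5 = a_5
a_5^5 = a_5 * a_5 = a_6

a_6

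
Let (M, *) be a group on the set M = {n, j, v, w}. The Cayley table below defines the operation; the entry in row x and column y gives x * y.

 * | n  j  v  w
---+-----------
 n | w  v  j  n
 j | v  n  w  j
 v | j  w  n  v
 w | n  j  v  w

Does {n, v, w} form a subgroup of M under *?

n * v = j, which is not in {n, v, w}.
The subset is not closed under *, so it is not a subgroup.
(Structurally, M here is isomorphic to the cyclic group Z_4.)

No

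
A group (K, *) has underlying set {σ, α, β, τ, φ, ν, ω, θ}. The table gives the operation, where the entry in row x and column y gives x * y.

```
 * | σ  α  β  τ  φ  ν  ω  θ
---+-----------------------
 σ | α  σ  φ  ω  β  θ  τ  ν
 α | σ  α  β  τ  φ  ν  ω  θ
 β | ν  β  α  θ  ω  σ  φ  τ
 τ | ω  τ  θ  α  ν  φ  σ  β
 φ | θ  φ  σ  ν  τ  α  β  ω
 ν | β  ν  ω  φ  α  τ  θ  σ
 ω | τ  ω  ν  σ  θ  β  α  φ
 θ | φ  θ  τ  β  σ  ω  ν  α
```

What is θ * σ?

Read row θ, column σ: θ * σ = φ.
(Structurally, K here is isomorphic to the dihedral group D_4.)

φ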